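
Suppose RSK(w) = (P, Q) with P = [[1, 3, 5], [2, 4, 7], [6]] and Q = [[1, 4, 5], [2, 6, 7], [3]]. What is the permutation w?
Reverse RSK: for i = n, n-1, ..., 1, locate i in Q, remove the corresponding corner cell from P, and reverse-bump its entry up through P; the value ejected from row 1 is w(i).

So w = 6 2 1 4 7 3 5.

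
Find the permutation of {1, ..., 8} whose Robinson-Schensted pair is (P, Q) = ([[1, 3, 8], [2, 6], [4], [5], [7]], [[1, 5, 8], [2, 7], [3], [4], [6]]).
7 5 4 2 6 1 3 8

Reverse RSK: for i = n, n-1, ..., 1, locate i in Q, remove the corresponding corner cell from P, and reverse-bump its entry up through P; the value ejected from row 1 is w(i).

So w = 7 5 4 2 6 1 3 8.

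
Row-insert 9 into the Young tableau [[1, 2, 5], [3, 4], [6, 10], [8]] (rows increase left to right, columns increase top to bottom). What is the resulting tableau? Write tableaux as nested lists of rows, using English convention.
[[1, 2, 5, 9], [3, 4], [6, 10], [8]]

9 is larger than every entry of row 1, so it is appended to row 1. The new tableau is [[1, 2, 5, 9], [3, 4], [6, 10], [8]].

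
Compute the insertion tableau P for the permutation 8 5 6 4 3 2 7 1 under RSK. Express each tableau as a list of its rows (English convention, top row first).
P = [[1, 6, 7], [2], [3], [4], [5], [8]]

Insert 8: appended to row 1. P = [[8]].
Insert 5: 5 bumps 8 from row 1; 8 starts row 2. P = [[5], [8]].
Insert 6: appended to row 1. P = [[5, 6], [8]].
Insert 4: 4 bumps 5 from row 1; 5 bumps 8 from row 2; 8 starts row 3. P = [[4, 6], [5], [8]].
Insert 3: 3 bumps 4 from row 1; 4 bumps 5 from row 2; 5 bumps 8 from row 3; 8 starts row 4. P = [[3, 6], [4], [5], [8]].
Insert 2: 2 bumps 3 from row 1; 3 bumps 4 from row 2; 4 bumps 5 from row 3; 5 bumps 8 from row 4; 8 starts row 5. P = [[2, 6], [3], [4], [5], [8]].
Insert 7: appended to row 1. P = [[2, 6, 7], [3], [4], [5], [8]].
Insert 1: 1 bumps 2 from row 1; 2 bumps 3 from row 2; 3 bumps 4 from row 3; 4 bumps 5 from row 4; 5 bumps 8 from row 5; 8 starts row 6. P = [[1, 6, 7], [2], [3], [4], [5], [8]].

So P = [[1, 6, 7], [2], [3], [4], [5], [8]].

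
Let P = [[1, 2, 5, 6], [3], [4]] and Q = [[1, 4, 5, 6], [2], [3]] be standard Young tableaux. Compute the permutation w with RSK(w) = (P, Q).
Reverse the RSK construction: for i from n down to 1, find the cell of Q containing i, remove the entry at that cell from P, and reverse-bump it up through P; the value ejected from row 1 is w(i).

Step i=6: Q has 6 at row 1, column 4; remove that cell from P, ejecting 6. So w(6) = 6. P is now [[1, 2, 5], [3], [4]].
Step i=5: Q has 5 at row 1, column 3; remove that cell from P, ejecting 5. So w(5) = 5. P is now [[1, 2], [3], [4]].
Step i=4: Q has 4 at row 1, column 2; remove that cell from P, ejecting 2. So w(4) = 2. P is now [[1], [3], [4]].
Step i=3: Q has 3 at row 3, column 1; remove 4 from row 3 of P and reverse-bump: 4 enters row 2 and ejects 3; 3 enters row 1 and ejects 1. So w(3) = 1. P is now [[3], [4]].
Step i=2: Q has 2 at row 2, column 1; remove 4 from row 2 of P and reverse-bump: 4 enters row 1 and ejects 3. So w(2) = 3. P is now [[4]].
Step i=1: Q has 1 at row 1, column 1; remove that cell from P, ejecting 4. So w(1) = 4. P is now [].

So w = 4 3 1 2 5 6.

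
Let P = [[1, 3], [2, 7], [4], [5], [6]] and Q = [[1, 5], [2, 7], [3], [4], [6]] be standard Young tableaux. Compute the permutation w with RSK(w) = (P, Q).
6 5 4 2 7 1 3

Reverse the RSK construction: for i from n down to 1, find the cell of Q containing i, remove the entry at that cell from P, and reverse-bump it up through P; the value ejected from row 1 is w(i).

Step i=7: Q has 7 at row 2, column 2; remove 7 from row 2 of P and reverse-bump: 7 enters row 1 and ejects 3. So w(7) = 3. P is now [[1, 7], [2], [4], [5], [6]].
Step i=6: Q has 6 at row 5, column 1; remove 6 from row 5 of P and reverse-bump: 6 enters row 4 and ejects 5; 5 enters row 3 and ejects 4; 4 enters row 2 and ejects 2; 2 enters row 1 and ejects 1. So w(6) = 1. P is now [[2, 7], [4], [5], [6]].
Step i=5: Q has 5 at row 1, column 2; remove that cell from P, ejecting 7. So w(5) = 7. P is now [[2], [4], [5], [6]].
Step i=4: Q has 4 at row 4, column 1; remove 6 from row 4 of P and reverse-bump: 6 enters row 3 and ejects 5; 5 enters row 2 and ejects 4; 4 enters row 1 and ejects 2. So w(4) = 2. P is now [[4], [5], [6]].
Step i=3: Q has 3 at row 3, column 1; remove 6 from row 3 of P and reverse-bump: 6 enters row 2 and ejects 5; 5 enters row 1 and ejects 4. So w(3) = 4. P is now [[5], [6]].
Step i=2: Q has 2 at row 2, column 1; remove 6 from row 2 of P and reverse-bump: 6 enters row 1 and ejects 5. So w(2) = 5. P is now [[6]].
Step i=1: Q has 1 at row 1, column 1; remove that cell from P, ejecting 6. So w(1) = 6. P is now [].

So w = 6 5 4 2 7 1 3.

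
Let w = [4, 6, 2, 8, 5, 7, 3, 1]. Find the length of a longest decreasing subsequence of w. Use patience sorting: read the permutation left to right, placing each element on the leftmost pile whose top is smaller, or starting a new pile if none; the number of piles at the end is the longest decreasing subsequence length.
4: new pile. tops = [4]
6: onto pile 1 (replacing 4). tops = [6]
2: new pile. tops = [6, 2]
8: onto pile 1 (replacing 6). tops = [8, 2]
5: onto pile 2 (replacing 2). tops = [8, 5]
7: onto pile 2 (replacing 5). tops = [8, 7]
3: new pile. tops = [8, 7, 3]
1: new pile. tops = [8, 7, 3, 1]

4 piles, so the longest decreasing subsequence has length 4.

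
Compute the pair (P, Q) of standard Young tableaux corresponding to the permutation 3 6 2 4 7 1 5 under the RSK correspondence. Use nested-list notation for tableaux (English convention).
Insert each entry of the permutation into P by Schensted row insertion, recording in Q the position of each new cell.

Insert 3: appended to row 1. P = [[3]].
Insert 6: appended to row 1. P = [[3, 6]].
Insert 2: 2 bumps 3 from row 1; 3 starts row 2. P = [[2, 6], [3]].
Insert 4: 4 bumps 6 from row 1; 6 appends to row 2. P = [[2, 4], [3, 6]].
Insert 7: appended to row 1. P = [[2, 4, 7], [3, 6]].
Insert 1: 1 bumps 2 from row 1; 2 bumps 3 from row 2; 3 starts row 3. P = [[1, 4, 7], [2, 6], [3]].
Insert 5: 5 bumps 7 from row 1; 7 appends to row 2. P = [[1, 4, 5], [2, 6, 7], [3]].

So P = [[1, 4, 5], [2, 6, 7], [3]], Q = [[1, 2, 5], [3, 4, 7], [6]].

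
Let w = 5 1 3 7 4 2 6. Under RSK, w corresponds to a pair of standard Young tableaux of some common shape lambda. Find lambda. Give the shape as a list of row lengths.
Row-insert each entry into an empty tableau.

After inserting 5: P = [[5]].
After inserting 1: P = [[1], [5]].
After inserting 3: P = [[1, 3], [5]].
After inserting 7: P = [[1, 3, 7], [5]].
After inserting 4: P = [[1, 3, 4], [5, 7]].
After inserting 2: P = [[1, 2, 4], [3, 7], [5]].
After inserting 6: P = [[1, 2, 4, 6], [3, 7], [5]].

The final insertion tableau P = [[1, 2, 4, 6], [3, 7], [5]] has shape [4, 2, 1].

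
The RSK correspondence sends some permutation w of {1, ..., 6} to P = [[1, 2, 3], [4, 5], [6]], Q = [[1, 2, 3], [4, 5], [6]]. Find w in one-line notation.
1 4 6 2 5 3

Reverse the RSK construction: for i from n down to 1, find the cell of Q containing i, remove the entry at that cell from P, and reverse-bump it up through P; the value ejected from row 1 is w(i).

Step i=6: Q has 6 at row 3, column 1; remove 6 from row 3 of P and reverse-bump: 6 enters row 2 and ejects 5; 5 enters row 1 and ejects 3. So w(6) = 3. P is now [[1, 2, 5], [4, 6]].
Step i=5: Q has 5 at row 2, column 2; remove 6 from row 2 of P and reverse-bump: 6 enters row 1 and ejects 5. So w(5) = 5. P is now [[1, 2, 6], [4]].
Step i=4: Q has 4 at row 2, column 1; remove 4 from row 2 of P and reverse-bump: 4 enters row 1 and ejects 2. So w(4) = 2. P is now [[1, 4, 6]].
Step i=3: Q has 3 at row 1, column 3; remove that cell from P, ejecting 6. So w(3) = 6. P is now [[1, 4]].
Step i=2: Q has 2 at row 1, column 2; remove that cell from P, ejecting 4. So w(2) = 4. P is now [[1]].
Step i=1: Q has 1 at row 1, column 1; remove that cell from P, ejecting 1. So w(1) = 1. P is now [].

So w = 1 4 6 2 5 3.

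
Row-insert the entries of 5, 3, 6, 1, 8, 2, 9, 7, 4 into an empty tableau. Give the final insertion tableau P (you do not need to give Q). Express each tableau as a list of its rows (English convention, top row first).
Insert 5: appended to row 1. P = [[5]].
Insert 3: 3 bumps 5 from row 1; 5 starts row 2. P = [[3], [5]].
Insert 6: appended to row 1. P = [[3, 6], [5]].
Insert 1: 1 bumps 3 from row 1; 3 bumps 5 from row 2; 5 starts row 3. P = [[1, 6], [3], [5]].
Insert 8: appended to row 1. P = [[1, 6, 8], [3], [5]].
Insert 2: 2 bumps 6 from row 1; 6 appends to row 2. P = [[1, 2, 8], [3, 6], [5]].
Insert 9: appended to row 1. P = [[1, 2, 8, 9], [3, 6], [5]].
Insert 7: 7 bumps 8 from row 1; 8 appends to row 2. P = [[1, 2, 7, 9], [3, 6, 8], [5]].
Insert 4: 4 bumps 7 from row 1; 7 bumps 8 from row 2; 8 appends to row 3. P = [[1, 2, 4, 9], [3, 6, 7], [5, 8]].

So P = [[1, 2, 4, 9], [3, 6, 7], [5, 8]].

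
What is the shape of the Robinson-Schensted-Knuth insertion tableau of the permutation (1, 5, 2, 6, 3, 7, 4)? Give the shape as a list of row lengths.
Row-insert each entry into an empty tableau.

After inserting 1: P = [[1]].
After inserting 5: P = [[1, 5]].
After inserting 2: P = [[1, 2], [5]].
After inserting 6: P = [[1, 2, 6], [5]].
After inserting 3: P = [[1, 2, 3], [5, 6]].
After inserting 7: P = [[1, 2, 3, 7], [5, 6]].
After inserting 4: P = [[1, 2, 3, 4], [5, 6, 7]].

The final insertion tableau P = [[1, 2, 3, 4], [5, 6, 7]] has shape [4, 3].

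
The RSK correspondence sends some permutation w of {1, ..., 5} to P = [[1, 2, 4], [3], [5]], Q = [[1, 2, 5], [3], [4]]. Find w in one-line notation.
Reverse the RSK construction: for i from n down to 1, find the cell of Q containing i, remove the entry at that cell from P, and reverse-bump it up through P; the value ejected from row 1 is w(i).

Step i=5: Q has 5 at row 1, column 3; remove that cell from P, ejecting 4. So w(5) = 4. P is now [[1, 2], [3], [5]].
Step i=4: Q has 4 at row 3, column 1; remove 5 from row 3 of P and reverse-bump: 5 enters row 2 and ejects 3; 3 enters row 1 and ejects 2. So w(4) = 2. P is now [[1, 3], [5]].
Step i=3: Q has 3 at row 2, column 1; remove 5 from row 2 of P and reverse-bump: 5 enters row 1 and ejects 3. So w(3) = 3. P is now [[1, 5]].
Step i=2: Q has 2 at row 1, column 2; remove that cell from P, ejecting 5. So w(2) = 5. P is now [[1]].
Step i=1: Q has 1 at row 1, column 1; remove that cell from P, ejecting 1. So w(1) = 1. P is now [].

So w = 1 5 3 2 4.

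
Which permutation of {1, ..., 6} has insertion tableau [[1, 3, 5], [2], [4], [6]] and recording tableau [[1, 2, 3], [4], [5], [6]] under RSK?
2 4 6 5 3 1

Reverse the RSK construction: for i from n down to 1, find the cell of Q containing i, remove the entry at that cell from P, and reverse-bump it up through P; the value ejected from row 1 is w(i).

Step i=6: Q has 6 at row 4, column 1; remove 6 from row 4 of P and reverse-bump: 6 enters row 3 and ejects 4; 4 enters row 2 and ejects 2; 2 enters row 1 and ejects 1. So w(6) = 1. P is now [[2, 3, 5], [4], [6]].
Step i=5: Q has 5 at row 3, column 1; remove 6 from row 3 of P and reverse-bump: 6 enters row 2 and ejects 4; 4 enters row 1 and ejects 3. So w(5) = 3. P is now [[2, 4, 5], [6]].
Step i=4: Q has 4 at row 2, column 1; remove 6 from row 2 of P and reverse-bump: 6 enters row 1 and ejects 5. So w(4) = 5. P is now [[2, 4, 6]].
Step i=3: Q has 3 at row 1, column 3; remove that cell from P, ejecting 6. So w(3) = 6. P is now [[2, 4]].
Step i=2: Q has 2 at row 1, column 2; remove that cell from P, ejecting 4. So w(2) = 4. P is now [[2]].
Step i=1: Q has 1 at row 1, column 1; remove that cell from P, ejecting 2. So w(1) = 2. P is now [].

So w = 2 4 6 5 3 1.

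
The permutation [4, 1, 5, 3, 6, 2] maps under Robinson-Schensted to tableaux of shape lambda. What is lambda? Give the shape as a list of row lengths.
[3, 2, 1]

Row-insert each entry into an empty tableau.

After inserting 4: P = [[4]].
After inserting 1: P = [[1], [4]].
After inserting 5: P = [[1, 5], [4]].
After inserting 3: P = [[1, 3], [4, 5]].
After inserting 6: P = [[1, 3, 6], [4, 5]].
After inserting 2: P = [[1, 2, 6], [3, 5], [4]].

The final insertion tableau P = [[1, 2, 6], [3, 5], [4]] has shape [3, 2, 1].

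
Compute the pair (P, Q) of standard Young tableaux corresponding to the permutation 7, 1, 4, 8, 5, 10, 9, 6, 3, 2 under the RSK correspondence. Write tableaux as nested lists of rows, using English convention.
P = [[1, 2, 5, 6], [3, 8, 9], [4], [7], [10]], Q = [[1, 3, 4, 6], [2, 5, 7], [8], [9], [10]]

Insert each entry of the permutation into P by Schensted row insertion, recording in Q the position of each new cell.

Insert 7: appended to row 1. P = [[7]].
Insert 1: 1 bumps 7 from row 1; 7 starts row 2. P = [[1], [7]].
Insert 4: appended to row 1. P = [[1, 4], [7]].
Insert 8: appended to row 1. P = [[1, 4, 8], [7]].
Insert 5: 5 bumps 8 from row 1; 8 appends to row 2. P = [[1, 4, 5], [7, 8]].
Insert 10: appended to row 1. P = [[1, 4, 5, 10], [7, 8]].
Insert 9: 9 bumps 10 from row 1; 10 appends to row 2. P = [[1, 4, 5, 9], [7, 8, 10]].
Insert 6: 6 bumps 9 from row 1; 9 bumps 10 from row 2; 10 starts row 3. P = [[1, 4, 5, 6], [7, 8, 9], [10]].
Insert 3: 3 bumps 4 from row 1; 4 bumps 7 from row 2; 7 bumps 10 from row 3; 10 starts row 4. P = [[1, 3, 5, 6], [4, 8, 9], [7], [10]].
Insert 2: 2 bumps 3 from row 1; 3 bumps 4 from row 2; 4 bumps 7 from row 3; 7 bumps 10 from row 4; 10 starts row 5. P = [[1, 2, 5, 6], [3, 8, 9], [4], [7], [10]].

So P = [[1, 2, 5, 6], [3, 8, 9], [4], [7], [10]], Q = [[1, 3, 4, 6], [2, 5, 7], [8], [9], [10]].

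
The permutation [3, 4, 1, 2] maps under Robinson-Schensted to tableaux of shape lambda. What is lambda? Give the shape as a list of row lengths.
[2, 2]

RSK row insertion gives P = [[1, 2], [3, 4]], which has shape [2, 2].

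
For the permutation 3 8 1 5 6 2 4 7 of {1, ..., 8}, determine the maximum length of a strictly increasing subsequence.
4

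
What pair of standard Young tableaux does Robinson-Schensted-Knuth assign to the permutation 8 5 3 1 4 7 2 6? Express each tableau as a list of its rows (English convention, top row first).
Insert each entry of the permutation into P by Schensted row insertion, recording in Q the position of each new cell.

Insert 8: appended to row 1. P = [[8]].
Insert 5: 5 bumps 8 from row 1; 8 starts row 2. P = [[5], [8]].
Insert 3: 3 bumps 5 from row 1; 5 bumps 8 from row 2; 8 starts row 3. P = [[3], [5], [8]].
Insert 1: 1 bumps 3 from row 1; 3 bumps 5 from row 2; 5 bumps 8 from row 3; 8 starts row 4. P = [[1], [3], [5], [8]].
Insert 4: appended to row 1. P = [[1, 4], [3], [5], [8]].
Insert 7: appended to row 1. P = [[1, 4, 7], [3], [5], [8]].
Insert 2: 2 bumps 4 from row 1; 4 appends to row 2. P = [[1, 2, 7], [3, 4], [5], [8]].
Insert 6: 6 bumps 7 from row 1; 7 appends to row 2. P = [[1, 2, 6], [3, 4, 7], [5], [8]].

So P = [[1, 2, 6], [3, 4, 7], [5], [8]], Q = [[1, 5, 6], [2, 7, 8], [3], [4]].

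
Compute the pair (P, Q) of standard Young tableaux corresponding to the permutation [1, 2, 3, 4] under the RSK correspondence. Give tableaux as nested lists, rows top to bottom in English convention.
P = [[1, 2, 3, 4]], Q = [[1, 2, 3, 4]]

Insert each entry of the permutation into P by Schensted row insertion, recording in Q the position of each new cell.

After inserting 1: P = [[1]].
After inserting 2: P = [[1, 2]].
After inserting 3: P = [[1, 2, 3]].
After inserting 4: P = [[1, 2, 3, 4]].

So P = [[1, 2, 3, 4]], Q = [[1, 2, 3, 4]].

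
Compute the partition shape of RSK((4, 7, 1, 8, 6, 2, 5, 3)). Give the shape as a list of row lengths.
Row-insert each entry into an empty tableau.

After inserting 4: P = [[4]].
After inserting 7: P = [[4, 7]].
After inserting 1: P = [[1, 7], [4]].
After inserting 8: P = [[1, 7, 8], [4]].
After inserting 6: P = [[1, 6, 8], [4, 7]].
After inserting 2: P = [[1, 2, 8], [4, 6], [7]].
After inserting 5: P = [[1, 2, 5], [4, 6, 8], [7]].
After inserting 3: P = [[1, 2, 3], [4, 5, 8], [6], [7]].

The final insertion tableau P = [[1, 2, 3], [4, 5, 8], [6], [7]] has shape [3, 3, 1, 1].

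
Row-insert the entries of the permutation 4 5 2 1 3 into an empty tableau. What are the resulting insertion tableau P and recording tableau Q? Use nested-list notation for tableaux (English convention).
P = [[1, 3], [2, 5], [4]], Q = [[1, 2], [3, 5], [4]]

Insert each entry of the permutation into P by Schensted row insertion, recording in Q the position of each new cell.

After inserting 4: P = [[4]].
After inserting 5: P = [[4, 5]].
After inserting 2: P = [[2, 5], [4]].
After inserting 1: P = [[1, 5], [2], [4]].
After inserting 3: P = [[1, 3], [2, 5], [4]].

So P = [[1, 3], [2, 5], [4]], Q = [[1, 2], [3, 5], [4]].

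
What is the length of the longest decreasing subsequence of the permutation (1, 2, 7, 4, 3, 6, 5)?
3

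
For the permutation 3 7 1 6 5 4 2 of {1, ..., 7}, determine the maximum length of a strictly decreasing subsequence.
5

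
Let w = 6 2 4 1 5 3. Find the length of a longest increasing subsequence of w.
3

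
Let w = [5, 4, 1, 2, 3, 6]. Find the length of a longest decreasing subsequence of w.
3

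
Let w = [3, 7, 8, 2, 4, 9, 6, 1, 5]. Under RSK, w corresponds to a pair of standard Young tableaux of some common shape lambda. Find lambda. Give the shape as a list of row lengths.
[4, 3, 2]

Row-insert each entry into an empty tableau.

After inserting 3: P = [[3]].
After inserting 7: P = [[3, 7]].
After inserting 8: P = [[3, 7, 8]].
After inserting 2: P = [[2, 7, 8], [3]].
After inserting 4: P = [[2, 4, 8], [3, 7]].
After inserting 9: P = [[2, 4, 8, 9], [3, 7]].
After inserting 6: P = [[2, 4, 6, 9], [3, 7, 8]].
After inserting 1: P = [[1, 4, 6, 9], [2, 7, 8], [3]].
After inserting 5: P = [[1, 4, 5, 9], [2, 6, 8], [3, 7]].

The final insertion tableau P = [[1, 4, 5, 9], [2, 6, 8], [3, 7]] has shape [4, 3, 2].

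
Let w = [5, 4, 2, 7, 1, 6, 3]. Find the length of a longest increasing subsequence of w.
2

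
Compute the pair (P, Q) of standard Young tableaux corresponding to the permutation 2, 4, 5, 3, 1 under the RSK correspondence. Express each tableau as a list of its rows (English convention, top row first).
Insert each entry of the permutation into P by Schensted row insertion, recording in Q the position of each new cell.

Insert 2: appended to row 1. P = [[2]].
Insert 4: appended to row 1. P = [[2, 4]].
Insert 5: appended to row 1. P = [[2, 4, 5]].
Insert 3: 3 bumps 4 from row 1; 4 starts row 2. P = [[2, 3, 5], [4]].
Insert 1: 1 bumps 2 from row 1; 2 bumps 4 from row 2; 4 starts row 3. P = [[1, 3, 5], [2], [4]].

So P = [[1, 3, 5], [2], [4]], Q = [[1, 2, 3], [4], [5]].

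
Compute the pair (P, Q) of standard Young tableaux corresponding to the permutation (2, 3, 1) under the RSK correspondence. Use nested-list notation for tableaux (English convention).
P = [[1, 3], [2]], Q = [[1, 2], [3]]

Insert each entry of the permutation into P by Schensted row insertion, recording in Q the position of each new cell.

Insert 2: appended to row 1. P = [[2]], Q = [[1]].
Insert 3: appended to row 1. P = [[2, 3]], Q = [[1, 2]].
Insert 1: 1 bumps 2 from row 1; 2 starts row 2. P = [[1, 3], [2]], Q = [[1, 2], [3]].

So P = [[1, 3], [2]], Q = [[1, 2], [3]].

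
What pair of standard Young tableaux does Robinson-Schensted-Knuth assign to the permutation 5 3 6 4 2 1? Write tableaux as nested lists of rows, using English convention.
Insert each entry of the permutation into P by Schensted row insertion, recording in Q the position of each new cell.

Insert 5: appended to row 1. P = [[5]], Q = [[1]].
Insert 3: 3 bumps 5 from row 1; 5 starts row 2. P = [[3], [5]], Q = [[1], [2]].
Insert 6: appended to row 1. P = [[3, 6], [5]], Q = [[1, 3], [2]].
Insert 4: 4 bumps 6 from row 1; 6 appends to row 2. P = [[3, 4], [5, 6]], Q = [[1, 3], [2, 4]].
Insert 2: 2 bumps 3 from row 1; 3 bumps 5 from row 2; 5 starts row 3. P = [[2, 4], [3, 6], [5]], Q = [[1, 3], [2, 4], [5]].
Insert 1: 1 bumps 2 from row 1; 2 bumps 3 from row 2; 3 bumps 5 from row 3; 5 starts row 4. P = [[1, 4], [2, 6], [3], [5]], Q = [[1, 3], [2, 4], [5], [6]].

So P = [[1, 4], [2, 6], [3], [5]], Q = [[1, 3], [2, 4], [5], [6]].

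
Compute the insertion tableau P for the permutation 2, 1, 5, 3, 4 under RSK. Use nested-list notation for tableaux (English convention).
P = [[1, 3, 4], [2, 5]]

Insert 2: appended to row 1. P = [[2]].
Insert 1: 1 bumps 2 from row 1; 2 starts row 2. P = [[1], [2]].
Insert 5: appended to row 1. P = [[1, 5], [2]].
Insert 3: 3 bumps 5 from row 1; 5 appends to row 2. P = [[1, 3], [2, 5]].
Insert 4: appended to row 1. P = [[1, 3, 4], [2, 5]].

So P = [[1, 3, 4], [2, 5]].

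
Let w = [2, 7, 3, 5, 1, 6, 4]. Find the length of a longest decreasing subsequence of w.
3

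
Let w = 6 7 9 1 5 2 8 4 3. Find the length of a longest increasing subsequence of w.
3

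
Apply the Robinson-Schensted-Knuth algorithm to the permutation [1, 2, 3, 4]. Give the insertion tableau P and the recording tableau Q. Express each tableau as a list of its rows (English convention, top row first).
Insert each entry of the permutation into P by Schensted row insertion, recording in Q the position of each new cell.

After inserting 1: P = [[1]].
After inserting 2: P = [[1, 2]].
After inserting 3: P = [[1, 2, 3]].
After inserting 4: P = [[1, 2, 3, 4]].

So P = [[1, 2, 3, 4]], Q = [[1, 2, 3, 4]].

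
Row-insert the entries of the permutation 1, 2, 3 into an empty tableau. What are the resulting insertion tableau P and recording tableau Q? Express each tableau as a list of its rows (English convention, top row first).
P = [[1, 2, 3]], Q = [[1, 2, 3]]

Insert each entry of the permutation into P by Schensted row insertion, recording in Q the position of each new cell.

After inserting 1: P = [[1]].
After inserting 2: P = [[1, 2]].
After inserting 3: P = [[1, 2, 3]].

So P = [[1, 2, 3]], Q = [[1, 2, 3]].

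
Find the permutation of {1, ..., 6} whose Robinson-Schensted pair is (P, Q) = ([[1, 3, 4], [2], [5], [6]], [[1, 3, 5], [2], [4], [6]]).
6 2 5 3 4 1

Reverse RSK: for i = n, n-1, ..., 1, locate i in Q, remove the corresponding corner cell from P, and reverse-bump its entry up through P; the value ejected from row 1 is w(i).

So w = 6 2 5 3 4 1.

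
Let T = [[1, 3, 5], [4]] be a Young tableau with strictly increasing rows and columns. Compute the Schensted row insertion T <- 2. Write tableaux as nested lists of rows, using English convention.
In row 1, 2 replaces 3 (the leftmost entry greater than 2); 3 is bumped to row 2. In row 2, 3 replaces 4 (the leftmost entry greater than 3); 4 is bumped to row 3. 4 starts a new row 3. The new tableau is [[1, 2, 5], [3], [4]].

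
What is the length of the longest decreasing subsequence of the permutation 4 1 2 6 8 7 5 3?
4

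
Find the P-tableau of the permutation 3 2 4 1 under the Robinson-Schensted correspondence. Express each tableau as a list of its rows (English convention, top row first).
P = [[1, 4], [2], [3]]

Insert 3: appended to row 1. P = [[3]].
Insert 2: 2 bumps 3 from row 1; 3 starts row 2. P = [[2], [3]].
Insert 4: appended to row 1. P = [[2, 4], [3]].
Insert 1: 1 bumps 2 from row 1; 2 bumps 3 from row 2; 3 starts row 3. P = [[1, 4], [2], [3]].

So P = [[1, 4], [2], [3]].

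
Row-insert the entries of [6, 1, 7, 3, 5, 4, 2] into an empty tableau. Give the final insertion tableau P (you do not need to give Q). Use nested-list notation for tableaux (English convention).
After inserting 6: P = [[6]].
After inserting 1: P = [[1], [6]].
After inserting 7: P = [[1, 7], [6]].
After inserting 3: P = [[1, 3], [6, 7]].
After inserting 5: P = [[1, 3, 5], [6, 7]].
After inserting 4: P = [[1, 3, 4], [5, 7], [6]].
After inserting 2: P = [[1, 2, 4], [3, 7], [5], [6]].

So P = [[1, 2, 4], [3, 7], [5], [6]].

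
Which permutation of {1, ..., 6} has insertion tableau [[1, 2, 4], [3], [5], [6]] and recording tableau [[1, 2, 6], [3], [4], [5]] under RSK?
1 6 5 3 2 4

Reverse the RSK construction: for i from n down to 1, find the cell of Q containing i, remove the entry at that cell from P, and reverse-bump it up through P; the value ejected from row 1 is w(i).

Step i=6: Q has 6 at row 1, column 3; remove that cell from P, ejecting 4. So w(6) = 4. P is now [[1, 2], [3], [5], [6]].
Step i=5: Q has 5 at row 4, column 1; remove 6 from row 4 of P and reverse-bump: 6 enters row 3 and ejects 5; 5 enters row 2 and ejects 3; 3 enters row 1 and ejects 2. So w(5) = 2. P is now [[1, 3], [5], [6]].
Step i=4: Q has 4 at row 3, column 1; remove 6 from row 3 of P and reverse-bump: 6 enters row 2 and ejects 5; 5 enters row 1 and ejects 3. So w(4) = 3. P is now [[1, 5], [6]].
Step i=3: Q has 3 at row 2, column 1; remove 6 from row 2 of P and reverse-bump: 6 enters row 1 and ejects 5. So w(3) = 5. P is now [[1, 6]].
Step i=2: Q has 2 at row 1, column 2; remove that cell from P, ejecting 6. So w(2) = 6. P is now [[1]].
Step i=1: Q has 1 at row 1, column 1; remove that cell from P, ejecting 1. So w(1) = 1. P is now [].

So w = 1 6 5 3 2 4.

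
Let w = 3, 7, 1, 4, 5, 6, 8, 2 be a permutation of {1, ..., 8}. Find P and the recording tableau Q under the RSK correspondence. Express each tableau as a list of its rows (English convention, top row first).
Insert each entry of the permutation into P by Schensted row insertion, recording in Q the position of each new cell.

Insert 3: appended to row 1. P = [[3]].
Insert 7: appended to row 1. P = [[3, 7]].
Insert 1: 1 bumps 3 from row 1; 3 starts row 2. P = [[1, 7], [3]].
Insert 4: 4 bumps 7 from row 1; 7 appends to row 2. P = [[1, 4], [3, 7]].
Insert 5: appended to row 1. P = [[1, 4, 5], [3, 7]].
Insert 6: appended to row 1. P = [[1, 4, 5, 6], [3, 7]].
Insert 8: appended to row 1. P = [[1, 4, 5, 6, 8], [3, 7]].
Insert 2: 2 bumps 4 from row 1; 4 bumps 7 from row 2; 7 starts row 3. P = [[1, 2, 5, 6, 8], [3, 4], [7]].

So P = [[1, 2, 5, 6, 8], [3, 4], [7]], Q = [[1, 2, 5, 6, 7], [3, 4], [8]].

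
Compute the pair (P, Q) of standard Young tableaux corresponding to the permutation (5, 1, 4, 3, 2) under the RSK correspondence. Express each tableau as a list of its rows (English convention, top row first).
P = [[1, 2], [3], [4], [5]], Q = [[1, 3], [2], [4], [5]]

Insert each entry of the permutation into P by Schensted row insertion, recording in Q the position of each new cell.

Insert 5: appended to row 1. P = [[5]].
Insert 1: 1 bumps 5 from row 1; 5 starts row 2. P = [[1], [5]].
Insert 4: appended to row 1. P = [[1, 4], [5]].
Insert 3: 3 bumps 4 from row 1; 4 bumps 5 from row 2; 5 starts row 3. P = [[1, 3], [4], [5]].
Insert 2: 2 bumps 3 from row 1; 3 bumps 4 from row 2; 4 bumps 5 from row 3; 5 starts row 4. P = [[1, 2], [3], [4], [5]].

So P = [[1, 2], [3], [4], [5]], Q = [[1, 3], [2], [4], [5]].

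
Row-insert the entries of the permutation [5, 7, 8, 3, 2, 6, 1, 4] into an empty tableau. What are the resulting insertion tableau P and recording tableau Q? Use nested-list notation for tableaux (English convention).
Insert each entry of the permutation into P by Schensted row insertion, recording in Q the position of each new cell.

Insert 5: appended to row 1. P = [[5]].
Insert 7: appended to row 1. P = [[5, 7]].
Insert 8: appended to row 1. P = [[5, 7, 8]].
Insert 3: 3 bumps 5 from row 1; 5 starts row 2. P = [[3, 7, 8], [5]].
Insert 2: 2 bumps 3 from row 1; 3 bumps 5 from row 2; 5 starts row 3. P = [[2, 7, 8], [3], [5]].
Insert 6: 6 bumps 7 from row 1; 7 appends to row 2. P = [[2, 6, 8], [3, 7], [5]].
Insert 1: 1 bumps 2 from row 1; 2 bumps 3 from row 2; 3 bumps 5 from row 3; 5 starts row 4. P = [[1, 6, 8], [2, 7], [3], [5]].
Insert 4: 4 bumps 6 from row 1; 6 bumps 7 from row 2; 7 appends to row 3. P = [[1, 4, 8], [2, 6], [3, 7], [5]].

So P = [[1, 4, 8], [2, 6], [3, 7], [5]], Q = [[1, 2, 3], [4, 6], [5, 8], [7]].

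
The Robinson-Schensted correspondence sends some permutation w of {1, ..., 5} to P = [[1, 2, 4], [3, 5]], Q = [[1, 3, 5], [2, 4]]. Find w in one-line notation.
Reverse RSK: for i = n, n-1, ..., 1, locate i in Q, remove the corresponding corner cell from P, and reverse-bump its entry up through P; the value ejected from row 1 is w(i).

So w = 3 1 5 2 4.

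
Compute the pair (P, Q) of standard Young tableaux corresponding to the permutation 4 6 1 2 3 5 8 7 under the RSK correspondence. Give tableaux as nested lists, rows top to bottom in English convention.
P = [[1, 2, 3, 5, 7], [4, 6, 8]], Q = [[1, 2, 5, 6, 7], [3, 4, 8]]

Insert each entry of the permutation into P by Schensted row insertion, recording in Q the position of each new cell.

Insert 4: appended to row 1. P = [[4]].
Insert 6: appended to row 1. P = [[4, 6]].
Insert 1: 1 bumps 4 from row 1; 4 starts row 2. P = [[1, 6], [4]].
Insert 2: 2 bumps 6 from row 1; 6 appends to row 2. P = [[1, 2], [4, 6]].
Insert 3: appended to row 1. P = [[1, 2, 3], [4, 6]].
Insert 5: appended to row 1. P = [[1, 2, 3, 5], [4, 6]].
Insert 8: appended to row 1. P = [[1, 2, 3, 5, 8], [4, 6]].
Insert 7: 7 bumps 8 from row 1; 8 appends to row 2. P = [[1, 2, 3, 5, 7], [4, 6, 8]].

So P = [[1, 2, 3, 5, 7], [4, 6, 8]], Q = [[1, 2, 5, 6, 7], [3, 4, 8]].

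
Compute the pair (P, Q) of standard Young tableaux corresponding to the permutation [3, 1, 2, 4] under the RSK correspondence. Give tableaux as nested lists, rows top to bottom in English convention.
Insert each entry of the permutation into P by Schensted row insertion, recording in Q the position of each new cell.

After inserting 3: P = [[3]].
After inserting 1: P = [[1], [3]].
After inserting 2: P = [[1, 2], [3]].
After inserting 4: P = [[1, 2, 4], [3]].

So P = [[1, 2, 4], [3]], Q = [[1, 3, 4], [2]].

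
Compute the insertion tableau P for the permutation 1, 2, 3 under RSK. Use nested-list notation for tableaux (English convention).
After inserting 1: P = [[1]].
After inserting 2: P = [[1, 2]].
After inserting 3: P = [[1, 2, 3]].

So P = [[1, 2, 3]].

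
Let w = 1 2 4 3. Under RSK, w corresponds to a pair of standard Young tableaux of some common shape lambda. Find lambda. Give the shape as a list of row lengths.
Row-insert each entry into an empty tableau.

After inserting 1: P = [[1]].
After inserting 2: P = [[1, 2]].
After inserting 4: P = [[1, 2, 4]].
After inserting 3: P = [[1, 2, 3], [4]].

The final insertion tableau P = [[1, 2, 3], [4]] has shape [3, 1].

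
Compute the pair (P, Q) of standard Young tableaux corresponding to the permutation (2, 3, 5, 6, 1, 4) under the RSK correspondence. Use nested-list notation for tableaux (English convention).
Insert each entry of the permutation into P by Schensted row insertion, recording in Q the position of each new cell.

Insert 2: appended to row 1. P = [[2]], Q = [[1]].
Insert 3: appended to row 1. P = [[2, 3]], Q = [[1, 2]].
Insert 5: appended to row 1. P = [[2, 3, 5]], Q = [[1, 2, 3]].
Insert 6: appended to row 1. P = [[2, 3, 5, 6]], Q = [[1, 2, 3, 4]].
Insert 1: 1 bumps 2 from row 1; 2 starts row 2. P = [[1, 3, 5, 6], [2]], Q = [[1, 2, 3, 4], [5]].
Insert 4: 4 bumps 5 from row 1; 5 appends to row 2. P = [[1, 3, 4, 6], [2, 5]], Q = [[1, 2, 3, 4], [5, 6]].

So P = [[1, 3, 4, 6], [2, 5]], Q = [[1, 2, 3, 4], [5, 6]].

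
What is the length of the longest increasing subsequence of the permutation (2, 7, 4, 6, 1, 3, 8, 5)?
4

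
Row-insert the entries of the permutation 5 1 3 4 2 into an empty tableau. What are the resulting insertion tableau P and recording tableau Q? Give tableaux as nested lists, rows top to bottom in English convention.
Insert each entry of the permutation into P by Schensted row insertion, recording in Q the position of each new cell.

Insert 5: appended to row 1. P = [[5]].
Insert 1: 1 bumps 5 from row 1; 5 starts row 2. P = [[1], [5]].
Insert 3: appended to row 1. P = [[1, 3], [5]].
Insert 4: appended to row 1. P = [[1, 3, 4], [5]].
Insert 2: 2 bumps 3 from row 1; 3 bumps 5 from row 2; 5 starts row 3. P = [[1, 2, 4], [3], [5]].

So P = [[1, 2, 4], [3], [5]], Q = [[1, 3, 4], [2], [5]].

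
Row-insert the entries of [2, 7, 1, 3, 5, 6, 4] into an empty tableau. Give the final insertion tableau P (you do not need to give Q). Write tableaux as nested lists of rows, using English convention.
Insert 2: appended to row 1. P = [[2]].
Insert 7: appended to row 1. P = [[2, 7]].
Insert 1: 1 bumps 2 from row 1; 2 starts row 2. P = [[1, 7], [2]].
Insert 3: 3 bumps 7 from row 1; 7 appends to row 2. P = [[1, 3], [2, 7]].
Insert 5: appended to row 1. P = [[1, 3, 5], [2, 7]].
Insert 6: appended to row 1. P = [[1, 3, 5, 6], [2, 7]].
Insert 4: 4 bumps 5 from row 1; 5 bumps 7 from row 2; 7 starts row 3. P = [[1, 3, 4, 6], [2, 5], [7]].

So P = [[1, 3, 4, 6], [2, 5], [7]].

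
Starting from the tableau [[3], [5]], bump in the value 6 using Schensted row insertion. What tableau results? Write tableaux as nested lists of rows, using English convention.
[[3, 6], [5]]

6 is larger than every entry of row 1, so it is appended to row 1. The new tableau is [[3, 6], [5]].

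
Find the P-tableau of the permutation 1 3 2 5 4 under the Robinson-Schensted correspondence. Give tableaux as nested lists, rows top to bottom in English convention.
Insert 1: appended to row 1. P = [[1]].
Insert 3: appended to row 1. P = [[1, 3]].
Insert 2: 2 bumps 3 from row 1; 3 starts row 2. P = [[1, 2], [3]].
Insert 5: appended to row 1. P = [[1, 2, 5], [3]].
Insert 4: 4 bumps 5 from row 1; 5 appends to row 2. P = [[1, 2, 4], [3, 5]].

So P = [[1, 2, 4], [3, 5]].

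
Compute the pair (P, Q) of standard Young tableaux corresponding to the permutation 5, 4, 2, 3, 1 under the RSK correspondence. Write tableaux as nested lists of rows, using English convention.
P = [[1, 3], [2], [4], [5]], Q = [[1, 4], [2], [3], [5]]

Insert each entry of the permutation into P by Schensted row insertion, recording in Q the position of each new cell.

Insert 5: appended to row 1. P = [[5]].
Insert 4: 4 bumps 5 from row 1; 5 starts row 2. P = [[4], [5]].
Insert 2: 2 bumps 4 from row 1; 4 bumps 5 from row 2; 5 starts row 3. P = [[2], [4], [5]].
Insert 3: appended to row 1. P = [[2, 3], [4], [5]].
Insert 1: 1 bumps 2 from row 1; 2 bumps 4 from row 2; 4 bumps 5 from row 3; 5 starts row 4. P = [[1, 3], [2], [4], [5]].

So P = [[1, 3], [2], [4], [5]], Q = [[1, 4], [2], [3], [5]].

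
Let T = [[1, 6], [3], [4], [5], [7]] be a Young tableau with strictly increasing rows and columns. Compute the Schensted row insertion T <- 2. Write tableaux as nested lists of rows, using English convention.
[[1, 2], [3, 6], [4], [5], [7]]

In row 1, 2 replaces 6 (the leftmost entry greater than 2); 6 is bumped to row 2. 6 is appended to row 2. The new tableau is [[1, 2], [3, 6], [4], [5], [7]].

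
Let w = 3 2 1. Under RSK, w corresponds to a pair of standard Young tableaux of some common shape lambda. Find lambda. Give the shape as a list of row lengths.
[1, 1, 1]

Row-insert each entry into an empty tableau.

After inserting 3: P = [[3]].
After inserting 2: P = [[2], [3]].
After inserting 1: P = [[1], [2], [3]].

The final insertion tableau P = [[1], [2], [3]] has shape [1, 1, 1].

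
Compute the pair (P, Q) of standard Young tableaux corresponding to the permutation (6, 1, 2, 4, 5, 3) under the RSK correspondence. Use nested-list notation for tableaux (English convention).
Insert each entry of the permutation into P by Schensted row insertion, recording in Q the position of each new cell.

Insert 6: appended to row 1. P = [[6]].
Insert 1: 1 bumps 6 from row 1; 6 starts row 2. P = [[1], [6]].
Insert 2: appended to row 1. P = [[1, 2], [6]].
Insert 4: appended to row 1. P = [[1, 2, 4], [6]].
Insert 5: appended to row 1. P = [[1, 2, 4, 5], [6]].
Insert 3: 3 bumps 4 from row 1; 4 bumps 6 from row 2; 6 starts row 3. P = [[1, 2, 3, 5], [4], [6]].

So P = [[1, 2, 3, 5], [4], [6]], Q = [[1, 3, 4, 5], [2], [6]].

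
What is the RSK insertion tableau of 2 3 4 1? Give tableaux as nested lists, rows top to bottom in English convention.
P = [[1, 3, 4], [2]]

Insert 2: appended to row 1. P = [[2]].
Insert 3: appended to row 1. P = [[2, 3]].
Insert 4: appended to row 1. P = [[2, 3, 4]].
Insert 1: 1 bumps 2 from row 1; 2 starts row 2. P = [[1, 3, 4], [2]].

So P = [[1, 3, 4], [2]].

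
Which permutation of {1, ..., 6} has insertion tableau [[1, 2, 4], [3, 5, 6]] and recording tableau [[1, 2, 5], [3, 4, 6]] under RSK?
3 5 1 2 6 4

Reverse RSK: for i = n, n-1, ..., 1, locate i in Q, remove the corresponding corner cell from P, and reverse-bump its entry up through P; the value ejected from row 1 is w(i).

So w = 3 5 1 2 6 4.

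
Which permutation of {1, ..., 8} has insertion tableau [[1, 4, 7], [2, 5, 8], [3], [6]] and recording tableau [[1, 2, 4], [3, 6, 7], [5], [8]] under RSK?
3 6 5 8 2 4 7 1

Reverse the RSK construction: for i from n down to 1, find the cell of Q containing i, remove the entry at that cell from P, and reverse-bump it up through P; the value ejected from row 1 is w(i).

Step i=8: Q has 8 at row 4, column 1; remove 6 from row 4 of P and reverse-bump: 6 enters row 3 and ejects 3; 3 enters row 2 and ejects 2; 2 enters row 1 and ejects 1. So w(8) = 1. P is now [[2, 4, 7], [3, 5, 8], [6]].
Step i=7: Q has 7 at row 2, column 3; remove 8 from row 2 of P and reverse-bump: 8 enters row 1 and ejects 7. So w(7) = 7. P is now [[2, 4, 8], [3, 5], [6]].
Step i=6: Q has 6 at row 2, column 2; remove 5 from row 2 of P and reverse-bump: 5 enters row 1 and ejects 4. So w(6) = 4. P is now [[2, 5, 8], [3], [6]].
Step i=5: Q has 5 at row 3, column 1; remove 6 from row 3 of P and reverse-bump: 6 enters row 2 and ejects 3; 3 enters row 1 and ejects 2. So w(5) = 2. P is now [[3, 5, 8], [6]].
Step i=4: Q has 4 at row 1, column 3; remove that cell from P, ejecting 8. So w(4) = 8. P is now [[3, 5], [6]].
Step i=3: Q has 3 at row 2, column 1; remove 6 from row 2 of P and reverse-bump: 6 enters row 1 and ejects 5. So w(3) = 5. P is now [[3, 6]].
Step i=2: Q has 2 at row 1, column 2; remove that cell from P, ejecting 6. So w(2) = 6. P is now [[3]].
Step i=1: Q has 1 at row 1, column 1; remove that cell from P, ejecting 3. So w(1) = 3. P is now [].

So w = 3 6 5 8 2 4 7 1.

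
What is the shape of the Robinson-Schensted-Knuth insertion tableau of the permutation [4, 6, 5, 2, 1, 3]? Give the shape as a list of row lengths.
[2, 2, 1, 1]

Row-insert each entry into an empty tableau.

After inserting 4: P = [[4]].
After inserting 6: P = [[4, 6]].
After inserting 5: P = [[4, 5], [6]].
After inserting 2: P = [[2, 5], [4], [6]].
After inserting 1: P = [[1, 5], [2], [4], [6]].
After inserting 3: P = [[1, 3], [2, 5], [4], [6]].

The final insertion tableau P = [[1, 3], [2, 5], [4], [6]] has shape [2, 2, 1, 1].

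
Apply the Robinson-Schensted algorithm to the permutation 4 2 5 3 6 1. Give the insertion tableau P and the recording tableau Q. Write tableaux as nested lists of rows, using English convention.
Insert each entry of the permutation into P by Schensted row insertion, recording in Q the position of each new cell.

After inserting 4: P = [[4]].
After inserting 2: P = [[2], [4]].
After inserting 5: P = [[2, 5], [4]].
After inserting 3: P = [[2, 3], [4, 5]].
After inserting 6: P = [[2, 3, 6], [4, 5]].
After inserting 1: P = [[1, 3, 6], [2, 5], [4]].

So P = [[1, 3, 6], [2, 5], [4]], Q = [[1, 3, 5], [2, 4], [6]].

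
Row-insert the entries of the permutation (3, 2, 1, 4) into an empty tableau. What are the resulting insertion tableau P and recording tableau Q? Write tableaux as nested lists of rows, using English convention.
Insert each entry of the permutation into P by Schensted row insertion, recording in Q the position of each new cell.

Insert 3: appended to row 1. P = [[3]].
Insert 2: 2 bumps 3 from row 1; 3 starts row 2. P = [[2], [3]].
Insert 1: 1 bumps 2 from row 1; 2 bumps 3 from row 2; 3 starts row 3. P = [[1], [2], [3]].
Insert 4: appended to row 1. P = [[1, 4], [2], [3]].

So P = [[1, 4], [2], [3]], Q = [[1, 4], [2], [3]].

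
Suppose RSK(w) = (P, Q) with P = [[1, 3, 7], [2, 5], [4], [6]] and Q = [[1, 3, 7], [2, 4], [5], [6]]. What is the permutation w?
4 2 6 5 3 1 7

Reverse the RSK construction: for i from n down to 1, find the cell of Q containing i, remove the entry at that cell from P, and reverse-bump it up through P; the value ejected from row 1 is w(i).

Step i=7: Q has 7 at row 1, column 3; remove that cell from P, ejecting 7. So w(7) = 7. P is now [[1, 3], [2, 5], [4], [6]].
Step i=6: Q has 6 at row 4, column 1; remove 6 from row 4 of P and reverse-bump: 6 enters row 3 and ejects 4; 4 enters row 2 and ejects 2; 2 enters row 1 and ejects 1. So w(6) = 1. P is now [[2, 3], [4, 5], [6]].
Step i=5: Q has 5 at row 3, column 1; remove 6 from row 3 of P and reverse-bump: 6 enters row 2 and ejects 5; 5 enters row 1 and ejects 3. So w(5) = 3. P is now [[2, 5], [4, 6]].
Step i=4: Q has 4 at row 2, column 2; remove 6 from row 2 of P and reverse-bump: 6 enters row 1 and ejects 5. So w(4) = 5. P is now [[2, 6], [4]].
Step i=3: Q has 3 at row 1, column 2; remove that cell from P, ejecting 6. So w(3) = 6. P is now [[2], [4]].
Step i=2: Q has 2 at row 2, column 1; remove 4 from row 2 of P and reverse-bump: 4 enters row 1 and ejects 2. So w(2) = 2. P is now [[4]].
Step i=1: Q has 1 at row 1, column 1; remove that cell from P, ejecting 4. So w(1) = 4. P is now [].

So w = 4 2 6 5 3 1 7.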